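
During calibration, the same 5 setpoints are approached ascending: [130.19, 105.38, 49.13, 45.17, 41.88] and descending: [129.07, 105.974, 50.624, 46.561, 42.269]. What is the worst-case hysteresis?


|130.19 - 129.07| = 1.1200
|105.38 - 105.974| = 0.5940
|49.13 - 50.624| = 1.4940
|45.17 - 46.561| = 1.3910
|41.88 - 42.269| = 0.3890
hysteresis = max(diffs) = 1.4940

1.4940


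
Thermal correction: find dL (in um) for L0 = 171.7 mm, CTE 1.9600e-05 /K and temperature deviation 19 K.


dL = L * alpha * dT
= 171.7 * 1.9600e-05 * 19
= 0.0639411 mm
dL_um = 0.0639411 * 1000 = 63.9411 um

63.9411


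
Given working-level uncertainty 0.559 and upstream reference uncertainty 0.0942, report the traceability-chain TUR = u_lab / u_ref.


TUR = u_lab / u_ref
= 0.559 / 0.0942
= 5.9342

5.9342


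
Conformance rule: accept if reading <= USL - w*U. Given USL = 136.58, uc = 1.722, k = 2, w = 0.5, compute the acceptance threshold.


U = k * uc = 2 * 1.722 = 3.444
guard band g = w * U = 0.5 * 3.444 = 1.722
AL = USL - g = 136.58 - 1.722
AL = 134.8580

134.8580


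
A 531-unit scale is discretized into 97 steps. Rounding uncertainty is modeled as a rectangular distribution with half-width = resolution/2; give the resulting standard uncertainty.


resolution = range / divisions
resolution = 531 / 97 = 5.4742268
u_res = resolution / (2*sqrt(3))
u_res = 5.4742268 / 3.4641016
u_res = 1.5803

1.5803


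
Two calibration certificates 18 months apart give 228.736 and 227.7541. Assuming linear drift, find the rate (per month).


rate = (v2 - v1) / months
= (227.7541 - 228.736) / 18
= -0.9819 / 18
= -0.0545

-0.0545


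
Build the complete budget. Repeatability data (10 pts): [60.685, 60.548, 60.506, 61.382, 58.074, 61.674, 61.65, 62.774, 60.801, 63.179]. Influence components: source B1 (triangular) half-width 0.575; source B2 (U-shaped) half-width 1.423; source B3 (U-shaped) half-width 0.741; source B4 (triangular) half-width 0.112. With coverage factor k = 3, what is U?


mean = (60.685 + 60.548 + 60.506 + 61.382 + 58.074 + 61.674 + 61.65 + 62.774 + 60.801 + 63.179) / 10 = 61.1273
s = sqrt(sum((x - mean)^2)/(n-1)) = 1.4104533
u_A = s / sqrt(n) = 1.4104533 / sqrt(10) = 0.4460245
u_B1 = 0.575 / sqrt(6) = 0.23474277
u_B2 = 1.423 / sqrt(2) = 1.0062129
u_B3 = 0.741 / sqrt(2) = 0.52396612
u_B4 = 0.112 / sqrt(6) = 0.045723809
uc = sqrt(0.4460245^2 + 0.23474277^2 + 1.0062129^2 + 0.52396612^2 + 0.045723809^2) = 1.2422309
U = k * uc = 3 * 1.2422309
U = 3.7267

3.7267


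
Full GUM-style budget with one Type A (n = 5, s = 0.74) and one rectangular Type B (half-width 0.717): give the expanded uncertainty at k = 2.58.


u_A = s / sqrt(n) = 0.74 / sqrt(5) = 0.33093806
u_B = half_width / sqrt(3) = 0.717 / sqrt(3) = 0.41396014
uc = sqrt(u_A^2 + u_B^2) = sqrt(0.33093806^2 + 0.41396014^2) = 0.52998396
U = k * uc = 2.58 * 0.52998396
U = 1.3674

1.3674


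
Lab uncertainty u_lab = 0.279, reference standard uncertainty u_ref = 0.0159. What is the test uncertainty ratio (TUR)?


TUR = u_lab / u_ref
= 0.279 / 0.0159
= 17.5472

17.5472


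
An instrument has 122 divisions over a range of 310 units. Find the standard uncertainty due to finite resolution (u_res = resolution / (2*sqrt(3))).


resolution = range / divisions
resolution = 310 / 122 = 2.5409836
u_res = resolution / (2*sqrt(3))
u_res = 2.5409836 / 3.4641016
u_res = 0.7335

0.7335


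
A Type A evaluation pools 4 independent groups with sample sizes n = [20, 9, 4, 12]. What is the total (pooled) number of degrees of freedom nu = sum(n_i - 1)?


nu = sum_i (n_i - 1)
nu = ((20 - 1) + (9 - 1) + (4 - 1) + (12 - 1))
nu = 19 + 8 + 3 + 11
nu = 41

41


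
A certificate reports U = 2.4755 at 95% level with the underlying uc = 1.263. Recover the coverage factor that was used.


k = U / uc
k = 2.4755 / 1.263
k = 1.96

1.96


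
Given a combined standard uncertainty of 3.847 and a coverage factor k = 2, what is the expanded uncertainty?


U = k * uc
U = 2 * 3.847
U = 7.6940

7.6940


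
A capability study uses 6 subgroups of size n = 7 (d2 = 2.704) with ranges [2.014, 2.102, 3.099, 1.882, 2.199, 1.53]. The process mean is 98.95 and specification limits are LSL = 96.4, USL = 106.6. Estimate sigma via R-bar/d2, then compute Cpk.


R_bar = (2.014 + 2.102 + 3.099 + 1.882 + 2.199 + 1.53) / 6 = 2.1376667
sigma = R_bar / d2 = 2.1376667 / 2.704 = 0.79055721
Cp = (USL - LSL)/(6*sigma) = (106.6 - 96.4)/(6*0.79055721) = 2.1504
Cpu = (106.6 - 98.95)/(3*0.79055721) = 3.2256
Cpl = (98.95 - 96.4)/(3*0.79055721) = 1.0752
Cpk = min(Cpu, Cpl) = 1.0752

1.0752


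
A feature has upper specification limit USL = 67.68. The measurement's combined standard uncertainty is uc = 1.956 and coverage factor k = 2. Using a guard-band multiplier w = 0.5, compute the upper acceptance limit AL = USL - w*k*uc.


U = k * uc = 2 * 1.956 = 3.912
guard band g = w * U = 0.5 * 3.912 = 1.956
AL = USL - g = 67.68 - 1.956
AL = 65.7240

65.7240


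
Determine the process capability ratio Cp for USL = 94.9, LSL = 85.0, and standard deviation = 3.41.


Cp = (USL - LSL) / (6 * sigma)
= (94.9 - 85.0) / (6 * 3.41)
= 9.9000 / 20.4600
= 0.4839

0.4839


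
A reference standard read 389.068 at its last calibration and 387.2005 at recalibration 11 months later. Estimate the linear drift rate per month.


rate = (v2 - v1) / months
= (387.2005 - 389.068) / 11
= -1.8675 / 11
= -0.1698

-0.1698


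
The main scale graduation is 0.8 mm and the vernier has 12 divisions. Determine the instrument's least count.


LC = MSD / n_div
= 0.8 / 12
= 0.0667

0.0667


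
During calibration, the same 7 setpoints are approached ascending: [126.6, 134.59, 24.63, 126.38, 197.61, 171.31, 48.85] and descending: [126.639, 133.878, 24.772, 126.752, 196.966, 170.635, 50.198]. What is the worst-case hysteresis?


|126.6 - 126.639| = 0.0390
|134.59 - 133.878| = 0.7120
|24.63 - 24.772| = 0.1420
|126.38 - 126.752| = 0.3720
|197.61 - 196.966| = 0.6440
|171.31 - 170.635| = 0.6750
|48.85 - 50.198| = 1.3480
hysteresis = max(diffs) = 1.3480

1.3480


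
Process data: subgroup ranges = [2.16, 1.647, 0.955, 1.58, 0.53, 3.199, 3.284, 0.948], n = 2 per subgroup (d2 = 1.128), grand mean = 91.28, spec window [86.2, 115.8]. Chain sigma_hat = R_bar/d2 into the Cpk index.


R_bar = (2.16 + 1.647 + 0.955 + 1.58 + 0.53 + 3.199 + 3.284 + 0.948) / 8 = 1.787875
sigma = R_bar / d2 = 1.787875 / 1.128 = 1.5849956
Cp = (USL - LSL)/(6*sigma) = (115.8 - 86.2)/(6*1.5849956) = 3.1125
Cpu = (115.8 - 91.28)/(3*1.5849956) = 5.1567
Cpl = (91.28 - 86.2)/(3*1.5849956) = 1.0684
Cpk = min(Cpu, Cpl) = 1.0684

1.0684


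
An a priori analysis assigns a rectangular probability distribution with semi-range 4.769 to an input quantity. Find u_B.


u_B = half_width / sqrt(3)
u_B = 4.769 / 1.7320508
u_B = 2.7534

2.7534


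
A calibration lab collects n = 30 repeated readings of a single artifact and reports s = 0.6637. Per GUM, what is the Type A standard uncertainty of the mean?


u_A = s / sqrt(n)
u_A = 0.6637 / sqrt(30)
u_A = 0.6637 / 5.4772256
u_A = 0.1212

0.1212


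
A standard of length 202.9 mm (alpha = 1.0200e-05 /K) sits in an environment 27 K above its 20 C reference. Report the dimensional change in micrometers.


dL = L * alpha * dT
= 202.9 * 1.0200e-05 * 27
= 0.0558787 mm
dL_um = 0.0558787 * 1000 = 55.8787 um

55.8787


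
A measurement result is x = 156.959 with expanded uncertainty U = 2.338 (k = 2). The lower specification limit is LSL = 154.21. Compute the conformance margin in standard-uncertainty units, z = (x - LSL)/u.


u = U / k = 2.338 / 2 = 1.169
margin = |LSL - x| = |154.21 - 156.959| = 2.749
z = margin / u = 2.749 / 1.169
z = 2.3516

2.3516


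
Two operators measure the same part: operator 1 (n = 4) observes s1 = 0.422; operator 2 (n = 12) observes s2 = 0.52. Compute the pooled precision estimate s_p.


s_p = sqrt(((n1-1)*s1^2 + (n2-1)*s2^2) / (n1+n2-2))
numerator = (4-1)*0.422^2 + (12-1)*0.52^2 = 0.534252 + 2.9744 = 3.508652
denominator = 4 + 12 - 2 = 14
s_p^2 = 3.508652 / 14 = 0.250618
s_p = sqrt(0.250618) = 0.5006

0.5006


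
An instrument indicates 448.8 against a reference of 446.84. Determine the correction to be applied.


Correction = standard - reading
= 446.84 - 448.8
= -1.9600

-1.9600


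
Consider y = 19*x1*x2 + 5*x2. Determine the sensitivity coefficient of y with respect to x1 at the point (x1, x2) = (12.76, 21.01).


y = 19*x1*x2 + 5*x2
dy/dx1 = 19*x2
Evaluate at x2 = 21.01: c1 = 19 * 21.01
c1 = 399.1900

399.1900


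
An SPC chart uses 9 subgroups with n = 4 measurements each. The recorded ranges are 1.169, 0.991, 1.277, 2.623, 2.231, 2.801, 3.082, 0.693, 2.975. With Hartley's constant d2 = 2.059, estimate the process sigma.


R_bar = (1.169 + 0.991 + 1.277 + 2.623 + 2.231 + 2.801 + 3.082 + 0.693 + 2.975) / 9
R_bar = 17.842 / 9 = 1.9824444
sigma_hat = R_bar / d2 = 1.9824444 / 2.059 = 0.9628

0.9628


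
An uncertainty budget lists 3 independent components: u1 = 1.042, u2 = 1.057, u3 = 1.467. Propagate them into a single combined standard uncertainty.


uc = sqrt(1.042^2 + 1.057^2 + 1.467^2)
uc = sqrt(4.355102)
uc = 2.0869

2.0869


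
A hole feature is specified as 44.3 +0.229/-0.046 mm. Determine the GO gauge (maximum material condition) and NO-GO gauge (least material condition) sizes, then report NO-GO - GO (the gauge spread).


GO = nominal - lower_tol (smallest hole = maximum material condition)
GO = 44.3 - 0.046 = 44.254
NO-GO = nominal + upper_tol (largest hole = least material condition)
NO-GO = 44.3 + 0.229 = 44.529
spread = NO-GO - GO = 44.529 - 44.254 = 0.2750

0.2750


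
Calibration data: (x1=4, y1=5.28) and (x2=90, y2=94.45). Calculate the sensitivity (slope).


slope = (y2 - y1) / (x2 - x1)
= (94.45 - 5.28) / (90 - 4)
= 89.1700 / 86
= 1.0369

1.0369


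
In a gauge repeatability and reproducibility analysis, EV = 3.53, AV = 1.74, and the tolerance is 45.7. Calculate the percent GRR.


GRR = sqrt(EV^2 + AV^2) = sqrt(3.53^2 + 1.74^2) = 3.9355432
%GRR = GRR / tol * 100 = 3.9355432 / 45.7 * 100
%GRR = 8.6117

8.6117


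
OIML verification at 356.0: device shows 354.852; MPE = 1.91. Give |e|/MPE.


e = indication - reference = 354.852 - 356.0 = -1.1480
|e| = 1.1480
ratio = |e| / MPE = 1.1480 / 1.91
ratio = 0.6010

0.6010


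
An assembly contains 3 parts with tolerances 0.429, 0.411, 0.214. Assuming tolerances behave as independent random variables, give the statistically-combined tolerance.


RSS = sqrt(0.429^2 + 0.411^2 + 0.214^2)
= sqrt(0.398758)
= 0.6315

0.6315


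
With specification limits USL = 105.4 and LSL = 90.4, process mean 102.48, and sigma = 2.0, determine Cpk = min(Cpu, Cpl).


Cpu = (USL - mean) / (3*sigma) = (105.4 - 102.48) / (3*2.0) = 0.4867
Cpl = (mean - LSL) / (3*sigma) = (102.48 - 90.4) / (3*2.0) = 2.0133
Cpk = min(Cpu, Cpl) = 0.4867

0.4867


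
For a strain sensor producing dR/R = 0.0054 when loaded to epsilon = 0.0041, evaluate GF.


GF = (dR/R) / epsilon
= 0.0054 / 0.0041
= 1.3171

1.3171


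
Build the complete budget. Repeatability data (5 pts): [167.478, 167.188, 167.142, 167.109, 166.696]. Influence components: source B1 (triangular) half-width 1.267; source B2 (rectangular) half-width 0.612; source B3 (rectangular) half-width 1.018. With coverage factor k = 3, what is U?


mean = (167.478 + 167.188 + 167.142 + 167.109 + 166.696) / 5 = 167.1226
s = sqrt(sum((x - mean)^2)/(n-1)) = 0.27979242
u_A = s / sqrt(n) = 0.27979242 / sqrt(5) = 0.12512697
u_B1 = 1.267 / sqrt(6) = 0.51725058
u_B2 = 0.612 / sqrt(3) = 0.35333836
u_B3 = 1.018 / sqrt(3) = 0.58774257
uc = sqrt(0.12512697^2 + 0.51725058^2 + 0.35333836^2 + 0.58774257^2) = 0.86804046
U = k * uc = 3 * 0.86804046
U = 2.6041

2.6041


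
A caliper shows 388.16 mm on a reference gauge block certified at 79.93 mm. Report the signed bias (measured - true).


Systematic error = measured - true
= 388.16 - 79.93
= 308.2300

308.2300


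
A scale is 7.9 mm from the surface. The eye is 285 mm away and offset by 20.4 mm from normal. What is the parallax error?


error = h * offset / d
= 7.9 * 20.4 / 285
= 0.5655

0.5655


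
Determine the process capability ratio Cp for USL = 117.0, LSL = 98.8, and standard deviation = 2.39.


Cp = (USL - LSL) / (6 * sigma)
= (117.0 - 98.8) / (6 * 2.39)
= 18.2000 / 14.3400
= 1.2692

1.2692


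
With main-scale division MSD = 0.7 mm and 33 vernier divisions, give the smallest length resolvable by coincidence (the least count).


LC = MSD / n_div
= 0.7 / 33
= 0.0212

0.0212


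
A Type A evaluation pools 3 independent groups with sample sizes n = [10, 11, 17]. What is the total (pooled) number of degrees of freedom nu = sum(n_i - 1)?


nu = sum_i (n_i - 1)
nu = ((10 - 1) + (11 - 1) + (17 - 1))
nu = 9 + 10 + 16
nu = 35

35


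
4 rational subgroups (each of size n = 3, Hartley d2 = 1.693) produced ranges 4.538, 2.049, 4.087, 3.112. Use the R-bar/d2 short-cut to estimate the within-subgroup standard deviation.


R_bar = (4.538 + 2.049 + 4.087 + 3.112) / 4
R_bar = 13.786 / 4 = 3.4465
sigma_hat = R_bar / d2 = 3.4465 / 1.693 = 2.0357

2.0357


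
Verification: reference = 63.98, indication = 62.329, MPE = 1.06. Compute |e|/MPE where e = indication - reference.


e = indication - reference = 62.329 - 63.98 = -1.6510
|e| = 1.6510
ratio = |e| / MPE = 1.6510 / 1.06
ratio = 1.5575

1.5575


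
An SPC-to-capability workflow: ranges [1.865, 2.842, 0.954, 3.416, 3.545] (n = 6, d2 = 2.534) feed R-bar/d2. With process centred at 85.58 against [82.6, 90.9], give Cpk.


R_bar = (1.865 + 2.842 + 0.954 + 3.416 + 3.545) / 5 = 2.5244
sigma = R_bar / d2 = 2.5244 / 2.534 = 0.99621152
Cp = (USL - LSL)/(6*sigma) = (90.9 - 82.6)/(6*0.99621152) = 1.3886
Cpu = (90.9 - 85.58)/(3*0.99621152) = 1.7801
Cpl = (85.58 - 82.6)/(3*0.99621152) = 0.9971
Cpk = min(Cpu, Cpl) = 0.9971

0.9971


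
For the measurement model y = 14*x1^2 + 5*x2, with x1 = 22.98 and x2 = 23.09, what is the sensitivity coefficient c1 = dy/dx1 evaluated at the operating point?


y = 14*x1^2 + 5*x2
dy/dx1 = 2*14*x1
Evaluate at x1 = 22.98: c1 = 28 * 22.98
c1 = 643.4400

643.4400


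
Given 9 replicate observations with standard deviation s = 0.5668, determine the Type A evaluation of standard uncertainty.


u_A = s / sqrt(n)
u_A = 0.5668 / sqrt(9)
u_A = 0.5668 / 3
u_A = 0.1889

0.1889


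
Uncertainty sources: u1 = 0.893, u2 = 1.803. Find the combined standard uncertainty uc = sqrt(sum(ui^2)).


uc = sqrt(0.893^2 + 1.803^2)
uc = sqrt(4.048258)
uc = 2.0120

2.0120


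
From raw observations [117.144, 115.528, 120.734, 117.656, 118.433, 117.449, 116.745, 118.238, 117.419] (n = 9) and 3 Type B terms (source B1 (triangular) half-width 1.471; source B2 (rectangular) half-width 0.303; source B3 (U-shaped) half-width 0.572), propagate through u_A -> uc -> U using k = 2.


mean = (117.144 + 115.528 + 120.734 + 117.656 + 118.433 + 117.449 + 116.745 + 118.238 + 117.419) / 9 = 117.7051111
s = sqrt(sum((x - mean)^2)/(n-1)) = 1.4192558
u_A = s / sqrt(n) = 1.4192558 / sqrt(9) = 0.47308527
u_B1 = 1.471 / sqrt(6) = 0.60053324
u_B2 = 0.303 / sqrt(3) = 0.17493713
u_B3 = 0.572 / sqrt(2) = 0.40446508
uc = sqrt(0.47308527^2 + 0.60053324^2 + 0.17493713^2 + 0.40446508^2) = 0.88240855
U = k * uc = 2 * 0.88240855
U = 1.7648

1.7648


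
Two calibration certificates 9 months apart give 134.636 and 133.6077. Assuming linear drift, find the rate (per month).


rate = (v2 - v1) / months
= (133.6077 - 134.636) / 9
= -1.0283 / 9
= -0.1143

-0.1143


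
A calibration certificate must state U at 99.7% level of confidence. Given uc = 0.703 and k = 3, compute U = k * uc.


U = k * uc
U = 3 * 0.703
U = 2.1090

2.1090


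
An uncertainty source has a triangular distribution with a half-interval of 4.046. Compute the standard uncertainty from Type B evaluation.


u_B = half_width / sqrt(6)
u_B = 4.046 / 2.4494897
u_B = 1.6518

1.6518


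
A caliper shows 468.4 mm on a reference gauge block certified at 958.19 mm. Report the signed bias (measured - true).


Systematic error = measured - true
= 468.4 - 958.19
= -489.7900

-489.7900


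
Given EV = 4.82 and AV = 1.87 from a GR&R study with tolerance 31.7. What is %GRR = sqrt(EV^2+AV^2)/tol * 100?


GRR = sqrt(EV^2 + AV^2) = sqrt(4.82^2 + 1.87^2) = 5.1700387
%GRR = GRR / tol * 100 = 5.1700387 / 31.7 * 100
%GRR = 16.3093

16.3093


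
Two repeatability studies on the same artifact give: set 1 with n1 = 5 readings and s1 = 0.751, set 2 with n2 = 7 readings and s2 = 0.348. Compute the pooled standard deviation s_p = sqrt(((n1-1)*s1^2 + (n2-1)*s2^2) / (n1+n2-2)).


s_p = sqrt(((n1-1)*s1^2 + (n2-1)*s2^2) / (n1+n2-2))
numerator = (5-1)*0.751^2 + (7-1)*0.348^2 = 2.256004 + 0.726624 = 2.982628
denominator = 5 + 7 - 2 = 10
s_p^2 = 2.982628 / 10 = 0.2982628
s_p = sqrt(0.2982628) = 0.5461

0.5461


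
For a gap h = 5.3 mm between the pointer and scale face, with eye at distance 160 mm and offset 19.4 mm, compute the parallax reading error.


error = h * offset / d
= 5.3 * 19.4 / 160
= 0.6426

0.6426


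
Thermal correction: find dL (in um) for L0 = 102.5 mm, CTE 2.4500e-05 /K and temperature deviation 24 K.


dL = L * alpha * dT
= 102.5 * 2.4500e-05 * 24
= 0.0602700 mm
dL_um = 0.0602700 * 1000 = 60.2700 um

60.2700


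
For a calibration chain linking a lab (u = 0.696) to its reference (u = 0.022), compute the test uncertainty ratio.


TUR = u_lab / u_ref
= 0.696 / 0.022
= 31.6364

31.6364


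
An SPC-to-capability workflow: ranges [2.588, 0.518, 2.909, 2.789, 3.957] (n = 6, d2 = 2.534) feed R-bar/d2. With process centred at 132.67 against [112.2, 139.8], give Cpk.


R_bar = (2.588 + 0.518 + 2.909 + 2.789 + 3.957) / 5 = 2.5522
sigma = R_bar / d2 = 2.5522 / 2.534 = 1.0071823
Cp = (USL - LSL)/(6*sigma) = (139.8 - 112.2)/(6*1.0071823) = 4.5672
Cpu = (139.8 - 132.67)/(3*1.0071823) = 2.3597
Cpl = (132.67 - 112.2)/(3*1.0071823) = 6.7747
Cpk = min(Cpu, Cpl) = 2.3597

2.3597


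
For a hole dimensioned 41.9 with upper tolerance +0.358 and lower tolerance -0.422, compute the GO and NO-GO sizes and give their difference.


GO = nominal - lower_tol (smallest hole = maximum material condition)
GO = 41.9 - 0.422 = 41.478
NO-GO = nominal + upper_tol (largest hole = least material condition)
NO-GO = 41.9 + 0.358 = 42.258
spread = NO-GO - GO = 42.258 - 41.478 = 0.7800

0.7800


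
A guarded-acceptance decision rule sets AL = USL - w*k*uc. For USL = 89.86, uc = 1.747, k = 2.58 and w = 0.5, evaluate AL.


U = k * uc = 2.58 * 1.747 = 4.50726
guard band g = w * U = 0.5 * 4.50726 = 2.25363
AL = USL - g = 89.86 - 2.25363
AL = 87.6064

87.6064


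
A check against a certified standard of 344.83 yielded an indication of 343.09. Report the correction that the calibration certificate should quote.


Correction = standard - reading
= 344.83 - 343.09
= 1.7400

1.7400


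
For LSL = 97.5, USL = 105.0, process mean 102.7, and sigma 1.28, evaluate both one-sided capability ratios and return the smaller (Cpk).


Cpu = (USL - mean) / (3*sigma) = (105.0 - 102.7) / (3*1.28) = 0.5990
Cpl = (mean - LSL) / (3*sigma) = (102.7 - 97.5) / (3*1.28) = 1.3542
Cpk = min(Cpu, Cpl) = 0.5990

0.5990


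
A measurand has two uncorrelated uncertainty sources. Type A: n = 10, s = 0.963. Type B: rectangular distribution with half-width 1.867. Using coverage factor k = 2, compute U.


u_A = s / sqrt(n) = 0.963 / sqrt(10) = 0.30452734
u_B = half_width / sqrt(3) = 1.867 / sqrt(3) = 1.077913
uc = sqrt(u_A^2 + u_B^2) = sqrt(0.30452734^2 + 1.077913^2) = 1.1201042
U = k * uc = 2 * 1.1201042
U = 2.2402

2.2402


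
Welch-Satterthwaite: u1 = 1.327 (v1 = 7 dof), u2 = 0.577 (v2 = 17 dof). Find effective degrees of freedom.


uc = sqrt(u1^2 + u2^2) = sqrt(1.327^2 + 0.577^2) = 1.4470169
v_eff = uc^4 / (u1^4/v1 + u2^4/v2)
= 1.4470169^4 / (1.327^4/7 + 0.577^4/17)
= 4.3842409 / 0.44950166
v_eff = 9.7536

9.7536


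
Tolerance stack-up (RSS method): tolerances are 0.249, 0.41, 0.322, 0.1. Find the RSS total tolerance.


RSS = sqrt(0.249^2 + 0.41^2 + 0.322^2 + 0.1^2)
= sqrt(0.343785)
= 0.5863

0.5863


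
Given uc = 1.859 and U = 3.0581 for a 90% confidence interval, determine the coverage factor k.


k = U / uc
k = 3.0581 / 1.859
k = 1.645

1.645


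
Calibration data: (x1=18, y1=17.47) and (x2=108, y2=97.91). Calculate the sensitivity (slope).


slope = (y2 - y1) / (x2 - x1)
= (97.91 - 17.47) / (108 - 18)
= 80.4400 / 90
= 0.8938

0.8938


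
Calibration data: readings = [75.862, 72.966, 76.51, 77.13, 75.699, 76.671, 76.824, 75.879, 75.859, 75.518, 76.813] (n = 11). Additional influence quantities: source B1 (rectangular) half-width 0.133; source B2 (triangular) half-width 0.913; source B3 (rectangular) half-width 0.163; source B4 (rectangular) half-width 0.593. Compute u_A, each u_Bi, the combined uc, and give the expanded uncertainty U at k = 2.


mean = (75.862 + 72.966 + 76.51 + 77.13 + 75.699 + 76.671 + 76.824 + 75.879 + 75.859 + 75.518 + 76.813) / 11 = 75.97554545
s = sqrt(sum((x - mean)^2)/(n-1)) = 1.1358809
u_A = s / sqrt(n) = 1.1358809 / sqrt(11) = 0.34248098
u_B1 = 0.133 / sqrt(3) = 0.076787586
u_B2 = 0.913 / sqrt(6) = 0.37273069
u_B3 = 0.163 / sqrt(3) = 0.094108094
u_B4 = 0.593 / sqrt(3) = 0.34236871
uc = sqrt(0.34248098^2 + 0.076787586^2 + 0.37273069^2 + 0.094108094^2 + 0.34236871^2) = 0.62304927
U = k * uc = 2 * 0.62304927
U = 1.2461

1.2461


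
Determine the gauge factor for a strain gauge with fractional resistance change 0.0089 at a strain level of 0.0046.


GF = (dR/R) / epsilon
= 0.0089 / 0.0046
= 1.9348

1.9348


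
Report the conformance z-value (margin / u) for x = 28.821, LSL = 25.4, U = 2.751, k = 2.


u = U / k = 2.751 / 2 = 1.3755
margin = |LSL - x| = |25.4 - 28.821| = 3.421
z = margin / u = 3.421 / 1.3755
z = 2.4871

2.4871


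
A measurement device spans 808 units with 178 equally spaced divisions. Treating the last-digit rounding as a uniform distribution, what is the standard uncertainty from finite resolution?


resolution = range / divisions
resolution = 808 / 178 = 4.5393258
u_res = resolution / (2*sqrt(3))
u_res = 4.5393258 / 3.4641016
u_res = 1.3104

1.3104


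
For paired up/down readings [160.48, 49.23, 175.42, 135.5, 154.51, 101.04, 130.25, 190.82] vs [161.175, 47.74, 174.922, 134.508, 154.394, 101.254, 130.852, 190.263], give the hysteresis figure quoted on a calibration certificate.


|160.48 - 161.175| = 0.6950
|49.23 - 47.74| = 1.4900
|175.42 - 174.922| = 0.4980
|135.5 - 134.508| = 0.9920
|154.51 - 154.394| = 0.1160
|101.04 - 101.254| = 0.2140
|130.25 - 130.852| = 0.6020
|190.82 - 190.263| = 0.5570
hysteresis = max(diffs) = 1.4900

1.4900


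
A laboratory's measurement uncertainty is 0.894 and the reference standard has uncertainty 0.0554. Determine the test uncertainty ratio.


TUR = u_lab / u_ref
= 0.894 / 0.0554
= 16.1372

16.1372


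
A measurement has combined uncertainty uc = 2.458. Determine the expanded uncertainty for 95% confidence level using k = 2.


U = k * uc
U = 2 * 2.458
U = 4.9160

4.9160


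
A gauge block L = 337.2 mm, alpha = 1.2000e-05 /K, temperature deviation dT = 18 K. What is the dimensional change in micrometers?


dL = L * alpha * dT
= 337.2 * 1.2000e-05 * 18
= 0.0728352 mm
dL_um = 0.0728352 * 1000 = 72.8352 um

72.8352


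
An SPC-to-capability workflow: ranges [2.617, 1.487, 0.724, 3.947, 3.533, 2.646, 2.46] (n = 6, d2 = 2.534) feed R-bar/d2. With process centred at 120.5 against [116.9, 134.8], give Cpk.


R_bar = (2.617 + 1.487 + 0.724 + 3.947 + 3.533 + 2.646 + 2.46) / 7 = 2.4877143
sigma = R_bar / d2 = 2.4877143 / 2.534 = 0.98173414
Cp = (USL - LSL)/(6*sigma) = (134.8 - 116.9)/(6*0.98173414) = 3.0388
Cpu = (134.8 - 120.5)/(3*0.98173414) = 4.8554
Cpl = (120.5 - 116.9)/(3*0.98173414) = 1.2223
Cpk = min(Cpu, Cpl) = 1.2223

1.2223


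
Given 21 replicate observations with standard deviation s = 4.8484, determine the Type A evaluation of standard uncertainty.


u_A = s / sqrt(n)
u_A = 4.8484 / sqrt(21)
u_A = 4.8484 / 4.5825757
u_A = 1.0580

1.0580


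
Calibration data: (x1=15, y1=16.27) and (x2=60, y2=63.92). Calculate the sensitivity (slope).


slope = (y2 - y1) / (x2 - x1)
= (63.92 - 16.27) / (60 - 15)
= 47.6500 / 45
= 1.0589

1.0589


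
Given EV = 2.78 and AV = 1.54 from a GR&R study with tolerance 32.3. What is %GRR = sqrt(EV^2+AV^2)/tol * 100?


GRR = sqrt(EV^2 + AV^2) = sqrt(2.78^2 + 1.54^2) = 3.1780497
%GRR = GRR / tol * 100 = 3.1780497 / 32.3 * 100
%GRR = 9.8392

9.8392


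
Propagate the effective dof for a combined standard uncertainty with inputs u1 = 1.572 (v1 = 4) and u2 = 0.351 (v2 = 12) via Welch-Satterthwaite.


uc = sqrt(u1^2 + u2^2) = sqrt(1.572^2 + 0.351^2) = 1.6107095
v_eff = uc^4 / (u1^4/v1 + u2^4/v2)
= 1.6107095^4 / (1.572^4/4 + 0.351^4/12)
= 6.730834 / 1.5279525
v_eff = 4.4051

4.4051


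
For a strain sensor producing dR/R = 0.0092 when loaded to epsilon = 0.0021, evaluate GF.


GF = (dR/R) / epsilon
= 0.0092 / 0.0021
= 4.3810

4.3810


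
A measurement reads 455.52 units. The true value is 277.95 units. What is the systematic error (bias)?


Systematic error = measured - true
= 455.52 - 277.95
= 177.5700

177.5700


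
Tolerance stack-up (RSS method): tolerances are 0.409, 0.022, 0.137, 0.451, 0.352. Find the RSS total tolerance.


RSS = sqrt(0.409^2 + 0.022^2 + 0.137^2 + 0.451^2 + 0.352^2)
= sqrt(0.513839)
= 0.7168

0.7168


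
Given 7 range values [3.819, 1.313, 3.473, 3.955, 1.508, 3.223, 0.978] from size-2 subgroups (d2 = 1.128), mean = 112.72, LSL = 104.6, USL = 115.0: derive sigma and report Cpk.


R_bar = (3.819 + 1.313 + 3.473 + 3.955 + 1.508 + 3.223 + 0.978) / 7 = 2.6098571
sigma = R_bar / d2 = 2.6098571 / 1.128 = 2.3137031
Cp = (USL - LSL)/(6*sigma) = (115.0 - 104.6)/(6*2.3137031) = 0.7492
Cpu = (115.0 - 112.72)/(3*2.3137031) = 0.3285
Cpl = (112.72 - 104.6)/(3*2.3137031) = 1.1698
Cpk = min(Cpu, Cpl) = 0.3285

0.3285


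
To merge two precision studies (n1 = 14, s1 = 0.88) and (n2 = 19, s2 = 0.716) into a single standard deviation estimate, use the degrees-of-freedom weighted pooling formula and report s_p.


s_p = sqrt(((n1-1)*s1^2 + (n2-1)*s2^2) / (n1+n2-2))
numerator = (14-1)*0.88^2 + (19-1)*0.716^2 = 10.0672 + 9.227808 = 19.295008
denominator = 14 + 19 - 2 = 31
s_p^2 = 19.295008 / 31 = 0.62241961
s_p = sqrt(0.62241961) = 0.7889

0.7889


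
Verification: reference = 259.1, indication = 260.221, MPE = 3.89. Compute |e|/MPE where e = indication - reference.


e = indication - reference = 260.221 - 259.1 = 1.1210
|e| = 1.1210
ratio = |e| / MPE = 1.1210 / 3.89
ratio = 0.2882

0.2882


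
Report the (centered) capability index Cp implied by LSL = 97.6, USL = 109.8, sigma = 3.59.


Cp = (USL - LSL) / (6 * sigma)
= (109.8 - 97.6) / (6 * 3.59)
= 12.2000 / 21.5400
= 0.5664

0.5664


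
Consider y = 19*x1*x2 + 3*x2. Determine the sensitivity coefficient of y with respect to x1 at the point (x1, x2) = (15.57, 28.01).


y = 19*x1*x2 + 3*x2
dy/dx1 = 19*x2
Evaluate at x2 = 28.01: c1 = 19 * 28.01
c1 = 532.1900

532.1900


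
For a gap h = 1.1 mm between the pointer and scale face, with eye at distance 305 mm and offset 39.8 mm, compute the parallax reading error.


error = h * offset / d
= 1.1 * 39.8 / 305
= 0.1435

0.1435


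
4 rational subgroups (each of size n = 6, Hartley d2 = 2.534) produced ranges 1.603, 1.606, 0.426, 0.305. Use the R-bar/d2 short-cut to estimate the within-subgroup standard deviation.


R_bar = (1.603 + 1.606 + 0.426 + 0.305) / 4
R_bar = 3.94 / 4 = 0.985
sigma_hat = R_bar / d2 = 0.985 / 2.534 = 0.3887

0.3887


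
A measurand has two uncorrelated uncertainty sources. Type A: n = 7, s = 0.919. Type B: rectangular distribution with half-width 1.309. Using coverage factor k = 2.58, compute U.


u_A = s / sqrt(n) = 0.919 / sqrt(7) = 0.34734935
u_B = half_width / sqrt(3) = 1.309 / sqrt(3) = 0.7557515
uc = sqrt(u_A^2 + u_B^2) = sqrt(0.34734935^2 + 0.7557515^2) = 0.83175231
U = k * uc = 2.58 * 0.83175231
U = 2.1459

2.1459


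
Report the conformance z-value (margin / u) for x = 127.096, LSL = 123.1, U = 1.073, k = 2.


u = U / k = 1.073 / 2 = 0.5365
margin = |LSL - x| = |123.1 - 127.096| = 3.996
z = margin / u = 3.996 / 0.5365
z = 7.4483

7.4483


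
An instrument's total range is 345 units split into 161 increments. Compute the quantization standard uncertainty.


resolution = range / divisions
resolution = 345 / 161 = 2.1428571
u_res = resolution / (2*sqrt(3))
u_res = 2.1428571 / 3.4641016
u_res = 0.6186

0.6186


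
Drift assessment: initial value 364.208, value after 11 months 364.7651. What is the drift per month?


rate = (v2 - v1) / months
= (364.7651 - 364.208) / 11
= 0.5571 / 11
= 0.0506

0.0506


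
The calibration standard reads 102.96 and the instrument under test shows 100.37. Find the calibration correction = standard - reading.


Correction = standard - reading
= 102.96 - 100.37
= 2.5900

2.5900


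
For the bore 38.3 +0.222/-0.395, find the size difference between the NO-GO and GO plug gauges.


GO = nominal - lower_tol (smallest hole = maximum material condition)
GO = 38.3 - 0.395 = 37.905
NO-GO = nominal + upper_tol (largest hole = least material condition)
NO-GO = 38.3 + 0.222 = 38.522
spread = NO-GO - GO = 38.522 - 37.905 = 0.6170

0.6170


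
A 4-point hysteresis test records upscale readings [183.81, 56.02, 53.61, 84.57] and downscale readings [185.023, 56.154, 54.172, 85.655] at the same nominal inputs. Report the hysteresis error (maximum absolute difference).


|183.81 - 185.023| = 1.2130
|56.02 - 56.154| = 0.1340
|53.61 - 54.172| = 0.5620
|84.57 - 85.655| = 1.0850
hysteresis = max(diffs) = 1.2130

1.2130


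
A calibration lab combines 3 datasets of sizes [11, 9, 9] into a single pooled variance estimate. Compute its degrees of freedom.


nu = sum_i (n_i - 1)
nu = ((11 - 1) + (9 - 1) + (9 - 1))
nu = 10 + 8 + 8
nu = 26

26


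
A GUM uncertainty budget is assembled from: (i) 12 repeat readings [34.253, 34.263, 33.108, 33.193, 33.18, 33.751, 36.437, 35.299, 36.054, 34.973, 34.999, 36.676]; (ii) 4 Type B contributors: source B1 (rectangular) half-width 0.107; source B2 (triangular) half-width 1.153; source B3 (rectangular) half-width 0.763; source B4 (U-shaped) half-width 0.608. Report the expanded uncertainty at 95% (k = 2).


mean = (34.253 + 34.263 + 33.108 + 33.193 + 33.18 + 33.751 + 36.437 + 35.299 + 36.054 + 34.973 + 34.999 + 36.676) / 12 = 34.68216667
s = sqrt(sum((x - mean)^2)/(n-1)) = 1.2678281
u_A = s / sqrt(n) = 1.2678281 / sqrt(12) = 0.36599045
u_B1 = 0.107 / sqrt(3) = 0.061776479
u_B2 = 1.153 / sqrt(6) = 0.47071028
u_B3 = 0.763 / sqrt(3) = 0.44051826
u_B4 = 0.608 / sqrt(2) = 0.42992092
uc = sqrt(0.36599045^2 + 0.061776479^2 + 0.47071028^2 + 0.44051826^2 + 0.42992092^2) = 0.85919837
U = k * uc = 2 * 0.85919837
U = 1.7184

1.7184


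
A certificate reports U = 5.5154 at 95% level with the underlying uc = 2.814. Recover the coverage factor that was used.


k = U / uc
k = 5.5154 / 2.814
k = 1.96

1.96


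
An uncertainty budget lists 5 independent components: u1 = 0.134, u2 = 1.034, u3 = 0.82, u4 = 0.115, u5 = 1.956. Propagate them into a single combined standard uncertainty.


uc = sqrt(0.134^2 + 1.034^2 + 0.82^2 + 0.115^2 + 1.956^2)
uc = sqrt(5.598673)
uc = 2.3662

2.3662


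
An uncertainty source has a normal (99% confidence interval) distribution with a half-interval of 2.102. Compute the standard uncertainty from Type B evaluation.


u_B = half_width / 2.576
u_B = 2.102 / 2.576
u_B = 0.8160

0.8160


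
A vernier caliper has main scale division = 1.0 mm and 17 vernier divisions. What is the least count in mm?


LC = MSD / n_div
= 1.0 / 17
= 0.0588

0.0588


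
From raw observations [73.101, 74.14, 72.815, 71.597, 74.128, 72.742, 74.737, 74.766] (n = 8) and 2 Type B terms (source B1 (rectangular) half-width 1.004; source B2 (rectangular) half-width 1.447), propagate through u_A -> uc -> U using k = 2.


mean = (73.101 + 74.14 + 72.815 + 71.597 + 74.128 + 72.742 + 74.737 + 74.766) / 8 = 73.50325
s = sqrt(sum((x - mean)^2)/(n-1)) = 1.1187508
u_A = s / sqrt(n) = 1.1187508 / sqrt(8) = 0.39553814
u_B1 = 1.004 / sqrt(3) = 0.57965967
u_B2 = 1.447 / sqrt(3) = 0.83542584
uc = sqrt(0.39553814^2 + 0.57965967^2 + 0.83542584^2) = 1.0910509
U = k * uc = 2 * 1.0910509
U = 2.1821

2.1821


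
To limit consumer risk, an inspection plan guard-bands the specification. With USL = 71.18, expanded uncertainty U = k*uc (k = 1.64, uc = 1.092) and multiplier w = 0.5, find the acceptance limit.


U = k * uc = 1.64 * 1.092 = 1.79088
guard band g = w * U = 0.5 * 1.79088 = 0.89544
AL = USL - g = 71.18 - 0.89544
AL = 70.2846

70.2846


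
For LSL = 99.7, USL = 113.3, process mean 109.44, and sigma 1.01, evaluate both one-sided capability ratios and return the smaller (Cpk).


Cpu = (USL - mean) / (3*sigma) = (113.3 - 109.44) / (3*1.01) = 1.2739
Cpl = (mean - LSL) / (3*sigma) = (109.44 - 99.7) / (3*1.01) = 3.2145
Cpk = min(Cpu, Cpl) = 1.2739

1.2739


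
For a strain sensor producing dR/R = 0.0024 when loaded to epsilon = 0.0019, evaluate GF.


GF = (dR/R) / epsilon
= 0.0024 / 0.0019
= 1.2632

1.2632


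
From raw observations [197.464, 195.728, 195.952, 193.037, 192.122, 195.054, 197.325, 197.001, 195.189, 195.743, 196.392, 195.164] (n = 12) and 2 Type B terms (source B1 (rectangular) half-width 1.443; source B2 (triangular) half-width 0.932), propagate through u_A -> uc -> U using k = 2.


mean = (197.464 + 195.728 + 195.952 + 193.037 + 192.122 + 195.054 + 197.325 + 197.001 + 195.189 + 195.743 + 196.392 + 195.164) / 12 = 195.51425
s = sqrt(sum((x - mean)^2)/(n-1)) = 1.6078012
u_A = s / sqrt(n) = 1.6078012 / sqrt(12) = 0.46413223
u_B1 = 1.443 / sqrt(3) = 0.83311644
u_B2 = 0.932 / sqrt(6) = 0.38048741
uc = sqrt(0.46413223^2 + 0.83311644^2 + 0.38048741^2) = 1.0267777
U = k * uc = 2 * 1.0267777
U = 2.0536

2.0536


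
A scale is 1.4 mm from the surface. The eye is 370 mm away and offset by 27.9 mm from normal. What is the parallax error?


error = h * offset / d
= 1.4 * 27.9 / 370
= 0.1056

0.1056


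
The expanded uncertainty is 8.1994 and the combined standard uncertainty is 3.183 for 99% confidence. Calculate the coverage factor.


k = U / uc
k = 8.1994 / 3.183
k = 2.576

2.576


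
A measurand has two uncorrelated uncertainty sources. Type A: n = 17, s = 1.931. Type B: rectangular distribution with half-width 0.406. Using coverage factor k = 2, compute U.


u_A = s / sqrt(n) = 1.931 / sqrt(17) = 0.46833629
u_B = half_width / sqrt(3) = 0.406 / sqrt(3) = 0.23440421
uc = sqrt(u_A^2 + u_B^2) = sqrt(0.46833629^2 + 0.23440421^2) = 0.5237215
U = k * uc = 2 * 0.5237215
U = 1.0474

1.0474


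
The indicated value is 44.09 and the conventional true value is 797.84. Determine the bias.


Systematic error = measured - true
= 44.09 - 797.84
= -753.7500

-753.7500


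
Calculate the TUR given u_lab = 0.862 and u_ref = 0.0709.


TUR = u_lab / u_ref
= 0.862 / 0.0709
= 12.1580

12.1580


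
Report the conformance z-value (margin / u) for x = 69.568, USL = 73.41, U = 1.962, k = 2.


u = U / k = 1.962 / 2 = 0.981
margin = |USL - x| = |73.41 - 69.568| = 3.842
z = margin / u = 3.842 / 0.981
z = 3.9164

3.9164


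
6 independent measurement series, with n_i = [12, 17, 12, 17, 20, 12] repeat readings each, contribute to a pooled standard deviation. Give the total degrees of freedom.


nu = sum_i (n_i - 1)
nu = ((12 - 1) + (17 - 1) + (12 - 1) + (17 - 1) + (20 - 1) + (12 - 1))
nu = 11 + 16 + 11 + 16 + 19 + 11
nu = 84

84


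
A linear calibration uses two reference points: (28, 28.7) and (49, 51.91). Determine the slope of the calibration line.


slope = (y2 - y1) / (x2 - x1)
= (51.91 - 28.7) / (49 - 28)
= 23.2100 / 21
= 1.1052

1.1052


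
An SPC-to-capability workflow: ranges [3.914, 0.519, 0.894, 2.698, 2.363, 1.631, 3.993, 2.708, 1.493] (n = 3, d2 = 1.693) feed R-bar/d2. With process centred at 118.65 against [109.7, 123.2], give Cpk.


R_bar = (3.914 + 0.519 + 0.894 + 2.698 + 2.363 + 1.631 + 3.993 + 2.708 + 1.493) / 9 = 2.2458889
sigma = R_bar / d2 = 2.2458889 / 1.693 = 1.3265735
Cp = (USL - LSL)/(6*sigma) = (123.2 - 109.7)/(6*1.3265735) = 1.6961
Cpu = (123.2 - 118.65)/(3*1.3265735) = 1.1433
Cpl = (118.65 - 109.7)/(3*1.3265735) = 2.2489
Cpk = min(Cpu, Cpl) = 1.1433

1.1433


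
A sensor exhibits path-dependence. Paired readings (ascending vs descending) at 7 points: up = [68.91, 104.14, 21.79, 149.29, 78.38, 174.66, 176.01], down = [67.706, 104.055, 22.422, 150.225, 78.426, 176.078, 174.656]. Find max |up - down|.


|68.91 - 67.706| = 1.2040
|104.14 - 104.055| = 0.0850
|21.79 - 22.422| = 0.6320
|149.29 - 150.225| = 0.9350
|78.38 - 78.426| = 0.0460
|174.66 - 176.078| = 1.4180
|176.01 - 174.656| = 1.3540
hysteresis = max(diffs) = 1.4180

1.4180


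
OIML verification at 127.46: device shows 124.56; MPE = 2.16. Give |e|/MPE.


e = indication - reference = 124.56 - 127.46 = -2.9000
|e| = 2.9000
ratio = |e| / MPE = 2.9000 / 2.16
ratio = 1.3426

1.3426


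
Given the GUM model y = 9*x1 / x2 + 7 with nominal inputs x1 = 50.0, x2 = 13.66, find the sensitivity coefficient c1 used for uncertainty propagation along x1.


y = 9*x1 / x2 + 7
dy/dx1 = 9/x2
Evaluate at x2 = 13.66: c1 = 9 / 13.66
c1 = 0.6589

0.6589


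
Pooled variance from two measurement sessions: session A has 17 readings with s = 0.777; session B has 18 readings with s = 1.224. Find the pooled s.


s_p = sqrt(((n1-1)*s1^2 + (n2-1)*s2^2) / (n1+n2-2))
numerator = (17-1)*0.777^2 + (18-1)*1.224^2 = 9.659664 + 25.468992 = 35.128656
denominator = 17 + 18 - 2 = 33
s_p^2 = 35.128656 / 33 = 1.0645047
s_p = sqrt(1.0645047) = 1.0317

1.0317


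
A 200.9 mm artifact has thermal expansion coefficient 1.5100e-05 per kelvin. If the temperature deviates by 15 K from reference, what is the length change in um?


dL = L * alpha * dT
= 200.9 * 1.5100e-05 * 15
= 0.0455038 mm
dL_um = 0.0455038 * 1000 = 45.5038 um

45.5038


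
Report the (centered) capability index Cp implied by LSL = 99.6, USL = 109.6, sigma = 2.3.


Cp = (USL - LSL) / (6 * sigma)
= (109.6 - 99.6) / (6 * 2.3)
= 10.0000 / 13.8000
= 0.7246

0.7246


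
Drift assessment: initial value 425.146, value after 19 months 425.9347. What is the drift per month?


rate = (v2 - v1) / months
= (425.9347 - 425.146) / 19
= 0.7887 / 19
= 0.0415

0.0415


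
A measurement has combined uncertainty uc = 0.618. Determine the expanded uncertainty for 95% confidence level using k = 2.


U = k * uc
U = 2 * 0.618
U = 1.2360

1.2360


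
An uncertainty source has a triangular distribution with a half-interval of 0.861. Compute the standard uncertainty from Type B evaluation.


u_B = half_width / sqrt(6)
u_B = 0.861 / 2.4494897
u_B = 0.3515

0.3515


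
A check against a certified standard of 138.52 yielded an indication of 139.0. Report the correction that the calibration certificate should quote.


Correction = standard - reading
= 138.52 - 139.0
= -0.4800

-0.4800


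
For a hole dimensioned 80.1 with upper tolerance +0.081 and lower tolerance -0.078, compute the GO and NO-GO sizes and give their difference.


GO = nominal - lower_tol (smallest hole = maximum material condition)
GO = 80.1 - 0.078 = 80.022
NO-GO = nominal + upper_tol (largest hole = least material condition)
NO-GO = 80.1 + 0.081 = 80.181
spread = NO-GO - GO = 80.181 - 80.022 = 0.1590

0.1590


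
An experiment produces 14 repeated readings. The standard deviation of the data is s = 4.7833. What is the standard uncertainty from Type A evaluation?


u_A = s / sqrt(n)
u_A = 4.7833 / sqrt(14)
u_A = 4.7833 / 3.7416574
u_A = 1.2784

1.2784


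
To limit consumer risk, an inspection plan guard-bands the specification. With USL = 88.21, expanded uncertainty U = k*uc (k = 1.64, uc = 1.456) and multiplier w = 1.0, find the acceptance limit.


U = k * uc = 1.64 * 1.456 = 2.38784
guard band g = w * U = 1.0 * 2.38784 = 2.38784
AL = USL - g = 88.21 - 2.38784
AL = 85.8222

85.8222
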